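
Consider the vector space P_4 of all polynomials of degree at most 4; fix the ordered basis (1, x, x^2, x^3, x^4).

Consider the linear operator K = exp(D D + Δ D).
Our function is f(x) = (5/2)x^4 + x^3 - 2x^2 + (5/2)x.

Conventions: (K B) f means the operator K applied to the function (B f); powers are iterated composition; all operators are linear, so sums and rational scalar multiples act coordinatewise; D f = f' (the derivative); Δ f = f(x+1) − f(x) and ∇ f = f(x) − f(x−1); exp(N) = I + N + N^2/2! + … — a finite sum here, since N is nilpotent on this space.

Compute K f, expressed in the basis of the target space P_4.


order-1 term: 60x^2 + 42x + 5
order-2 term: 120
the series for exp(D D + Δ D) f terminates at order 2
exp(D D + Δ D) f = (5/2)x^4 + x^3 + 58x^2 + (89/2)x + 125

g(x) = (5/2)x^4 + x^3 + 58x^2 + (89/2)x + 125


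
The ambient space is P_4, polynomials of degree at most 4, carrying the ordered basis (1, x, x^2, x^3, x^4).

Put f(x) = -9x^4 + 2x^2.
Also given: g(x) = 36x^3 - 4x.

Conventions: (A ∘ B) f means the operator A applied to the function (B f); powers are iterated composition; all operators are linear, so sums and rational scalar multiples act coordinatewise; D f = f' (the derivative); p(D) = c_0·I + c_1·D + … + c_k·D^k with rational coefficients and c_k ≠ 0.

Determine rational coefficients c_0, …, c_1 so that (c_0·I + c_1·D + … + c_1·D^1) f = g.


p(D) = -D, i.e. c_0 = 0, c_1 = -1

D^0 f = -9x^4 + 2x^2
D^1 f = -36x^3 + 4x
matching coefficients of g against c_0 f + c_1 Df + … from the top degree down determines the c_i
solution: c_0 = 0, c_1 = -1


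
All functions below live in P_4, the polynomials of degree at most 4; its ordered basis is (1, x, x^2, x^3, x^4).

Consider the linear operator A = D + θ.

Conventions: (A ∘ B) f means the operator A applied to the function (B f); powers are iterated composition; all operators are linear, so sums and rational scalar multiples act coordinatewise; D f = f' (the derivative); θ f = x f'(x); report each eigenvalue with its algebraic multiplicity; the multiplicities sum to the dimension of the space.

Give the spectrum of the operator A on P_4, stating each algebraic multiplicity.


λ = 0 (multiplicity 1), λ = 1 (multiplicity 1), λ = 2 (multiplicity 1), λ = 3 (multiplicity 1), λ = 4 (multiplicity 1)

image of 1: 0
image of x: x + 1
image of x^2: 2x^2 + 2x
image of x^3: 3x^3 + 3x^2
image of x^4: 4x^4 + 4x^3
the matrix is upper triangular; its diagonal is (0, 1, 2, 3, 4)
for a triangular matrix the eigenvalues are the diagonal entries, with algebraic multiplicity their repetition count


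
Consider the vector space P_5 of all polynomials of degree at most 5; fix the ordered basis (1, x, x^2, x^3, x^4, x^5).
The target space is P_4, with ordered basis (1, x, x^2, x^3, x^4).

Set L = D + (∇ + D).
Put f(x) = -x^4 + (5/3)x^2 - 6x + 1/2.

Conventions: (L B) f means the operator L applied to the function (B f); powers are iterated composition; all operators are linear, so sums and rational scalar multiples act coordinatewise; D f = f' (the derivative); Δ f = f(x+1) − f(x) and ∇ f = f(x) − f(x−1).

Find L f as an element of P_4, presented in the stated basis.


D f = -4x^3 + (10/3)x - 6
∇ f = -4x^3 + 6x^2 - (2/3)x - 20/3
D f = -4x^3 + (10/3)x - 6
(∇ + D) f = -8x^3 + 6x^2 + (8/3)x - 38/3
(D + (∇ + D)) f = -12x^3 + 6x^2 + 6x - 56/3

g(x) = -12x^3 + 6x^2 + 6x - 56/3


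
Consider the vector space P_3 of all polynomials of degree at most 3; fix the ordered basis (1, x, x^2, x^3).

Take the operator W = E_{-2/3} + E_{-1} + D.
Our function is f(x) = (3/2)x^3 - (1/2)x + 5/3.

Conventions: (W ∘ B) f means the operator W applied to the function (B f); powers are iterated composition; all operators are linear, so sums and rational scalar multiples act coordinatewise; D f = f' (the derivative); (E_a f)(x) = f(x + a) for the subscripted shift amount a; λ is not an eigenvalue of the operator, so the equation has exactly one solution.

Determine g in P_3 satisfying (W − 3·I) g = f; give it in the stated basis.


write g with unknown coordinates in the stated basis and equate coefficients in (W − 3·I) g = f
solving from the highest basis element down gives g = -(3/2)x^3 + 3x^2 - 10x + 203/18
check: W g = -3x^3 + 9x^2 - (61/2)x + 71/2
so W g − 3·g = (3/2)x^3 - (1/2)x + 5/3 = f ✓

the result is g(x) = -(3/2)x^3 + 3x^2 - 10x + 203/18


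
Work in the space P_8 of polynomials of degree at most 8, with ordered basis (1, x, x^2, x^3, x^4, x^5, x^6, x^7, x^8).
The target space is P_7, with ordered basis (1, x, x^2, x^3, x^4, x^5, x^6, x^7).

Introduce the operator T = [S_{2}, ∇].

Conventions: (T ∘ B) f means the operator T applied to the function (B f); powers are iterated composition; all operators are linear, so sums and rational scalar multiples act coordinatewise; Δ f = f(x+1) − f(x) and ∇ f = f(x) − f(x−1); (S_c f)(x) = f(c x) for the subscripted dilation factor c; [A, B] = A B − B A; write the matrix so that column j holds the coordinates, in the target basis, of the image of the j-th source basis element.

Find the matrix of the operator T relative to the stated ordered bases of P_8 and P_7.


the matrix is [[0, -1, 3, -7, 15, -31, 63, -127, 255]; [0, 0, -4, 18, -56, 150, -372, 882, -2032]; [0, 0, 0, -12, 72, -280, 900, -2604, 7056]; [0, 0, 0, 0, -32, 240, -1120, 4200, -13888]; [0, 0, 0, 0, 0, -80, 720, -3920, 16800]; [0, 0, 0, 0, 0, 0, -192, 2016, -12544]; [0, 0, 0, 0, 0, 0, 0, -448, 5376]; [0, 0, 0, 0, 0, 0, 0, 0, -1024]] (rows listed top to bottom)

image of 1: 0
image of x: -1
image of x^2: -4x + 3
image of x^3: -12x^2 + 18x - 7
image of x^4: -32x^3 + 72x^2 - 56x + 15
image of x^5: -80x^4 + 240x^3 - 280x^2 + 150x - 31
image of x^6: -192x^5 + 720x^4 - 1120x^3 + 900x^2 - 372x + 63
image of x^7: -448x^6 + 2016x^5 - 3920x^4 + 4200x^3 - 2604x^2 + 882x - 127
image of x^8: -1024x^7 + 5376x^6 - 12544x^5 + 16800x^4 - 13888x^3 + 7056x^2 - 2032x + 255
each image's coordinates form column j of the matrix


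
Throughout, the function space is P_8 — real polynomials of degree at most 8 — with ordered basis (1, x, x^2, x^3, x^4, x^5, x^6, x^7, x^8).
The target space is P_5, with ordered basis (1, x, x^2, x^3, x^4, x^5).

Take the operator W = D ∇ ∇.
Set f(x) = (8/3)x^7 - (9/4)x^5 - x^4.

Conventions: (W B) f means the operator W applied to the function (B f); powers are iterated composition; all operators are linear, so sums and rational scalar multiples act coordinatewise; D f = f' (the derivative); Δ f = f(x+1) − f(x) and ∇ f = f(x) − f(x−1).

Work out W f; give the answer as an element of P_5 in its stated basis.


the image equals g(x) = 560x^4 - 2240x^3 + 3785x^2 - 3114x + 6143/6

∇ f = (56/3)x^6 - 56x^5 + (985/12)x^4 - (449/6)x^3 + (79/2)x^2 - (137/12)x + 17/12
∇ ∇ f = 112x^5 - 560x^4 + (3785/3)x^3 - 1557x^2 + (6143/6)x - 565/2
D (∇ ∇) f = 560x^4 - 2240x^3 + 3785x^2 - 3114x + 6143/6


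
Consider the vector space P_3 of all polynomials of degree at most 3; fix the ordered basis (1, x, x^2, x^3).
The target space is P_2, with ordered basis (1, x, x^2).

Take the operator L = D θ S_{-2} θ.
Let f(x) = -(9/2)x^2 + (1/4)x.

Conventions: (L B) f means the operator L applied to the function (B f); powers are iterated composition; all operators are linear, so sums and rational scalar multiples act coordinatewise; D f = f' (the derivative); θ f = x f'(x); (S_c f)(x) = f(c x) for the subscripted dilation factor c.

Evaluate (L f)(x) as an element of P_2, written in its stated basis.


g(x) = -144x - 1/2

θ f = -9x^2 + (1/4)x
S_{-2} θ f = -36x^2 - (1/2)x
θ S_{-2} θ f = -72x^2 - (1/2)x
D θ S_{-2} θ f = -144x - 1/2


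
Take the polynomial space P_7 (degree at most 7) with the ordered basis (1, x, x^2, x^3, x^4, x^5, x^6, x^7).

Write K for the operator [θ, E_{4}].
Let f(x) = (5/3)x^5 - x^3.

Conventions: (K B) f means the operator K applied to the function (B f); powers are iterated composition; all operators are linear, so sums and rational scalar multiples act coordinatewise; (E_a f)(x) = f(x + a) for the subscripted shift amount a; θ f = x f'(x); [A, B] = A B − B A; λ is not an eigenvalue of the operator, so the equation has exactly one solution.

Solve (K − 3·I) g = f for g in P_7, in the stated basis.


g(x) = -(5/9)x^5 + (100/27)x^4 + (3227/81)x^3 - (3308/81)x^2 - (283328/243)x - 638272/729

write g with unknown coordinates in the stated basis and equate coefficients in (K − 3·I) g = f
solving from the highest basis element down gives g = -(5/9)x^5 + (100/27)x^4 + (3227/81)x^3 - (3308/81)x^2 - (283328/243)x - 638272/729
check: K g = (100/9)x^4 + (3200/27)x^3 - (3308/27)x^2 - (283328/81)x - 638272/243
so K g − 3·g = (5/3)x^5 - x^3 = f ✓


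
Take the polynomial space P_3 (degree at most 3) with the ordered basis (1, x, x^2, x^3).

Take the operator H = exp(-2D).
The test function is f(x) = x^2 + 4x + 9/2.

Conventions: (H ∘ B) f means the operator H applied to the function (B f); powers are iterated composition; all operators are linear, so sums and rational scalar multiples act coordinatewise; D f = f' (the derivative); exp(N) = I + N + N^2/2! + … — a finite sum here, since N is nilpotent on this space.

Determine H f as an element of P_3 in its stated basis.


order-1 term: -4x - 8
order-2 term: 4
the series for exp(-2D) f terminates at order 2
exp(-2D) f = x^2 + 1/2

the result is g(x) = x^2 + 1/2


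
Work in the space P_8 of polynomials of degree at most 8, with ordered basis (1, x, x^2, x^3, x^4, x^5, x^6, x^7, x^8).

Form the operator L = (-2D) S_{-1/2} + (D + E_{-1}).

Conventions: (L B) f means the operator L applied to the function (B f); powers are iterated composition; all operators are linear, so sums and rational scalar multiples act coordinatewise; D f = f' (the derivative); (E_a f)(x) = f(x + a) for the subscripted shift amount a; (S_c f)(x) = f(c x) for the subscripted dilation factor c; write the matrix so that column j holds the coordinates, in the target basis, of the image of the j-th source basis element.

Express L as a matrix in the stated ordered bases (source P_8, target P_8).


image of 1: 1
image of x: x + 1
image of x^2: x^2 - x + 1
image of x^3: x^3 + (3/4)x^2 + 3x - 1
image of x^4: x^4 - (1/2)x^3 + 6x^2 - 4x + 1
image of x^5: x^5 + (5/16)x^4 + 10x^3 - 10x^2 + 5x - 1
image of x^6: x^6 - (3/16)x^5 + 15x^4 - 20x^3 + 15x^2 - 6x + 1
image of x^7: x^7 + (7/64)x^6 + 21x^5 - 35x^4 + 35x^3 - 21x^2 + 7x - 1
image of x^8: x^8 - (1/16)x^7 + 28x^6 - 56x^5 + 70x^4 - 56x^3 + 28x^2 - 8x + 1
each image's coordinates form column j of the matrix

the matrix is [[1, 1, 1, -1, 1, -1, 1, -1, 1]; [0, 1, -1, 3, -4, 5, -6, 7, -8]; [0, 0, 1, 3/4, 6, -10, 15, -21, 28]; [0, 0, 0, 1, -1/2, 10, -20, 35, -56]; [0, 0, 0, 0, 1, 5/16, 15, -35, 70]; [0, 0, 0, 0, 0, 1, -3/16, 21, -56]; [0, 0, 0, 0, 0, 0, 1, 7/64, 28]; [0, 0, 0, 0, 0, 0, 0, 1, -1/16]; [0, 0, 0, 0, 0, 0, 0, 0, 1]] (rows listed top to bottom)


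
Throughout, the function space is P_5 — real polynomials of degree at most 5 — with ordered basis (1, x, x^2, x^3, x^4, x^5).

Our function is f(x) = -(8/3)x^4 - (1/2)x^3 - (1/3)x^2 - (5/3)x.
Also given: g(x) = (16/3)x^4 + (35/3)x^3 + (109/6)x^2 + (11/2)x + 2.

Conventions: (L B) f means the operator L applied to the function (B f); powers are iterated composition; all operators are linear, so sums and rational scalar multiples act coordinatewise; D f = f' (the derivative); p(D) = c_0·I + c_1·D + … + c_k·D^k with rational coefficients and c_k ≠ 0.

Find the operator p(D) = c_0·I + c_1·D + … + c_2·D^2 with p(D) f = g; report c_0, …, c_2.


D^0 f = -(8/3)x^4 - (1/2)x^3 - (1/3)x^2 - (5/3)x
D^1 f = -(32/3)x^3 - (3/2)x^2 - (2/3)x - 5/3
D^2 f = -32x^2 - 3x - 2/3
matching coefficients of g against c_0 f + c_1 Df + … from the top degree down determines the c_i
solution: c_0 = -2, c_1 = -1, c_2 = -1/2

p(D) = -2·I − D − (1/2)·D^2, i.e. c_0 = -2, c_1 = -1, c_2 = -1/2


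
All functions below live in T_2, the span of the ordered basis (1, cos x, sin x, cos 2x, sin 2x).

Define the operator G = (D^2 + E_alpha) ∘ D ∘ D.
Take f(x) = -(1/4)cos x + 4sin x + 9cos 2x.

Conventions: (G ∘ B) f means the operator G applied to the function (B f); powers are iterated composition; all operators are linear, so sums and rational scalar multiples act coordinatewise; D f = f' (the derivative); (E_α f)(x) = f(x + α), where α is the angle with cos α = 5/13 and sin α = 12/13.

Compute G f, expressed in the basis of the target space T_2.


g(x) = -(50/13)cos x + (29/13)sin x + (28620/169)cos 2x + (4320/169)sin 2x

D f = 4cos x + (1/4)sin x - 18sin 2x
D D f = (1/4)cos x - 4sin x - 36cos 2x
D (D ∘ D) f = -4cos x - (1/4)sin x + 72sin 2x
D D (D ∘ D) f = -(1/4)cos x + 4sin x + 144cos 2x
E_alpha (D ∘ D) f = -(187/52)cos x - (23/13)sin x + (4284/169)cos 2x + (4320/169)sin 2x
(D^2 + E_alpha) (D ∘ D) f = -(50/13)cos x + (29/13)sin x + (28620/169)cos 2x + (4320/169)sin 2x


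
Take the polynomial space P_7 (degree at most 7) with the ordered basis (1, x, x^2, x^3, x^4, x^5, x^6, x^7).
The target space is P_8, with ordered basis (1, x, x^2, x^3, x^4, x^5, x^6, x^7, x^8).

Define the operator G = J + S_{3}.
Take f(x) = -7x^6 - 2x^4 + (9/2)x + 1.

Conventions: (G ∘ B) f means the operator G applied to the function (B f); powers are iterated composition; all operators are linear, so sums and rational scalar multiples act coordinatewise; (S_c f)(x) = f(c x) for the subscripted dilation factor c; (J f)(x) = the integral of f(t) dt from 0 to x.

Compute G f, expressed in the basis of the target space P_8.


the result is g(x) = -x^7 - 5103x^6 - (2/5)x^5 - 162x^4 + (9/4)x^2 + (29/2)x + 1

J f = -x^7 - (2/5)x^5 + (9/4)x^2 + x
S_{3} f = -5103x^6 - 162x^4 + (27/2)x + 1
(J + S_{3}) f = -x^7 - 5103x^6 - (2/5)x^5 - 162x^4 + (9/4)x^2 + (29/2)x + 1


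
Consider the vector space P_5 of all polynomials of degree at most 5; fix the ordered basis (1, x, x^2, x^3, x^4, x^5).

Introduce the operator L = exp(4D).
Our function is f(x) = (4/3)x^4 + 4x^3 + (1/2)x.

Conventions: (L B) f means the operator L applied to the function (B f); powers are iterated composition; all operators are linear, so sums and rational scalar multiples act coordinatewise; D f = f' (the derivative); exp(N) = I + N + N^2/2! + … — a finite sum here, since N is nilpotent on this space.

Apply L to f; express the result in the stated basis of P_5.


the image equals g(x) = (4/3)x^4 + (76/3)x^3 + 176x^2 + (3203/6)x + 1798/3

order-1 term: (64/3)x^3 + 48x^2 + 2
order-2 term: 128x^2 + 192x
order-3 term: (1024/3)x + 256
order-4 term: 1024/3
the series for exp(4D) f terminates at order 4
exp(4D) f = (4/3)x^4 + (76/3)x^3 + 176x^2 + (3203/6)x + 1798/3


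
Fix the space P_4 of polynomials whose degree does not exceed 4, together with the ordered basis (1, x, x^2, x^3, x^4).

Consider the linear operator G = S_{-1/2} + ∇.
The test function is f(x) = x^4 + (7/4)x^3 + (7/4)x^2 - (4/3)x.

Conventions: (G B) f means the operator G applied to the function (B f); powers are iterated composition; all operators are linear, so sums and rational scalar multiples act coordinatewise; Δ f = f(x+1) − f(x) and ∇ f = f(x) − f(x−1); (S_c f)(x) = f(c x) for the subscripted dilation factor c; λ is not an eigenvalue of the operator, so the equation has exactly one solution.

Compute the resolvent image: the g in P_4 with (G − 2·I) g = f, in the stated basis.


g(x) = -(16/31)x^4 - (946/527)x^3 - (8513/3689)x^2 + (856/55335)x + 57781/55335

write g with unknown coordinates in the stated basis and equate coefficients in (G − 2·I) g = f
solving from the highest basis element down gives g = -(16/31)x^4 - (946/527)x^3 - (8513/3689)x^2 + (856/55335)x + 57781/55335
check: G g = -(1/31)x^4 - (3879/2108)x^3 - (42281/14756)x^2 - (72068/55335)x + 115562/55335
so G g − 2·g = x^4 + (7/4)x^3 + (7/4)x^2 - (4/3)x = f ✓


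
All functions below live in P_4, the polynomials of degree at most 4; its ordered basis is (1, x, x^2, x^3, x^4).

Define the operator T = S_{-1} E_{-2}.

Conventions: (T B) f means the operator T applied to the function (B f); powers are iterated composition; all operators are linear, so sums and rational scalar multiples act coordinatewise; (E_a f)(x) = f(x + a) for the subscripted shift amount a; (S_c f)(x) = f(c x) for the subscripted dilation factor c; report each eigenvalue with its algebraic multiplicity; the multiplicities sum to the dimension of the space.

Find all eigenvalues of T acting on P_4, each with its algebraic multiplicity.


λ = -1 (multiplicity 2), λ = 1 (multiplicity 3)

image of 1: 1
image of x: -x - 2
image of x^2: x^2 + 4x + 4
image of x^3: -x^3 - 6x^2 - 12x - 8
image of x^4: x^4 + 8x^3 + 24x^2 + 32x + 16
the matrix is upper triangular; its diagonal is (1, -1, 1, -1, 1)
for a triangular matrix the eigenvalues are the diagonal entries, with algebraic multiplicity their repetition count


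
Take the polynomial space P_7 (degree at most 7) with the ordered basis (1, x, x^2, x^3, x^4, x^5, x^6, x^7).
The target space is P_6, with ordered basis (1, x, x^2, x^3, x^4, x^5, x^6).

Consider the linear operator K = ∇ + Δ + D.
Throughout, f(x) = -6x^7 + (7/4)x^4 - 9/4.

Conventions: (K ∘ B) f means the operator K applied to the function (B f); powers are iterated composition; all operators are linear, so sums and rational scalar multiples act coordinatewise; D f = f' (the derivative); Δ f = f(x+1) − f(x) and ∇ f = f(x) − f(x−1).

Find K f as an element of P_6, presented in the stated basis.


the image equals g(x) = -126x^6 - 420x^4 + 21x^3 - 252x^2 + 14x - 12

∇ f = -42x^6 + 126x^5 - 210x^4 + 217x^3 - (273/2)x^2 + 49x - 31/4
Δ f = -42x^6 - 126x^5 - 210x^4 - 203x^3 - (231/2)x^2 - 35x - 17/4
D f = -42x^6 + 7x^3
(∇ + Δ + D) f = -126x^6 - 420x^4 + 21x^3 - 252x^2 + 14x - 12


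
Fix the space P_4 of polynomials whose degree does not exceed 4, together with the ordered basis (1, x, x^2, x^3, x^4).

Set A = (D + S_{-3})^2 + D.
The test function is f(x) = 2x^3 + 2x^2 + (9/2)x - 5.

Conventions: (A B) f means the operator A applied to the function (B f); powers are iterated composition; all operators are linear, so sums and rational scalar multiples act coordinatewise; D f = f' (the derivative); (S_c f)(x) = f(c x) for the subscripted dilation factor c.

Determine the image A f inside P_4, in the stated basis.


g(x) = 1458x^3 + 60x^2 + (161/2)x - 11/2

D f = 6x^2 + 4x + 9/2
S_{-3} f = -54x^3 + 18x^2 - (27/2)x - 5
(D + S_{-3}) f = -54x^3 + 24x^2 - (19/2)x - 1/2
D (D + S_{-3}) f = -162x^2 + 48x - 19/2
S_{-3} (D + S_{-3}) f = 1458x^3 + 216x^2 + (57/2)x - 1/2
(D + S_{-3}) (D + S_{-3}) f = 1458x^3 + 54x^2 + (153/2)x - 10
D f = 6x^2 + 4x + 9/2
((D + S_{-3})^2 + D) f = 1458x^3 + 60x^2 + (161/2)x - 11/2


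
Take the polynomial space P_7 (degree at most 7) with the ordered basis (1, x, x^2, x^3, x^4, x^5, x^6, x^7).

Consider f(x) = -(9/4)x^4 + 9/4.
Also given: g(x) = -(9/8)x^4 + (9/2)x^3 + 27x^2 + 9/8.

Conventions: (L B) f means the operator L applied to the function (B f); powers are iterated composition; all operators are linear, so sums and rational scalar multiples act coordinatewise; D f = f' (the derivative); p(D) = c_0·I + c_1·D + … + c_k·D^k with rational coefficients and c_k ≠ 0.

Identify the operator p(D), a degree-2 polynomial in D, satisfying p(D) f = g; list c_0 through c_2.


p(D) = (1/2)·I − (1/2)·D − D^2, i.e. c_0 = 1/2, c_1 = -1/2, c_2 = -1

D^0 f = -(9/4)x^4 + 9/4
D^1 f = -9x^3
D^2 f = -27x^2
matching coefficients of g against c_0 f + c_1 Df + … from the top degree down determines the c_i
solution: c_0 = 1/2, c_1 = -1/2, c_2 = -1


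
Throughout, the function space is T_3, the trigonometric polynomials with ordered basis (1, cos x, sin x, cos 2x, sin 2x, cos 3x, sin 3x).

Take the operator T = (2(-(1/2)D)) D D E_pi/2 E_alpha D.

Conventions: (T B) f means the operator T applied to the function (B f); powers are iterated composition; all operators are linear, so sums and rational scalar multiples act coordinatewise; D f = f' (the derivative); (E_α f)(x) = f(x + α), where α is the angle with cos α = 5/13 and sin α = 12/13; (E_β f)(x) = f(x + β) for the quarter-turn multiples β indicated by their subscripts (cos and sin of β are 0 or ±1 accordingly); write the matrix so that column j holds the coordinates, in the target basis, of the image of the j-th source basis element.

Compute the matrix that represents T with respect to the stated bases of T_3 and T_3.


image of 1: 0
image of cos x: (12/13)cos x + (5/13)sin x
image of sin x: -(5/13)cos x + (12/13)sin x
image of cos 2x: -(1904/169)cos 2x - (1920/169)sin 2x
image of sin 2x: (1920/169)cos 2x - (1904/169)sin 2x
image of cos 3x: (67068/2197)cos 3x + (164835/2197)sin 3x
image of sin 3x: -(164835/2197)cos 3x + (67068/2197)sin 3x
each image's coordinates form column j of the matrix

the matrix is [[0, 0, 0, 0, 0, 0, 0]; [0, 12/13, -5/13, 0, 0, 0, 0]; [0, 5/13, 12/13, 0, 0, 0, 0]; [0, 0, 0, -1904/169, 1920/169, 0, 0]; [0, 0, 0, -1920/169, -1904/169, 0, 0]; [0, 0, 0, 0, 0, 67068/2197, -164835/2197]; [0, 0, 0, 0, 0, 164835/2197, 67068/2197]] (rows listed top to bottom)


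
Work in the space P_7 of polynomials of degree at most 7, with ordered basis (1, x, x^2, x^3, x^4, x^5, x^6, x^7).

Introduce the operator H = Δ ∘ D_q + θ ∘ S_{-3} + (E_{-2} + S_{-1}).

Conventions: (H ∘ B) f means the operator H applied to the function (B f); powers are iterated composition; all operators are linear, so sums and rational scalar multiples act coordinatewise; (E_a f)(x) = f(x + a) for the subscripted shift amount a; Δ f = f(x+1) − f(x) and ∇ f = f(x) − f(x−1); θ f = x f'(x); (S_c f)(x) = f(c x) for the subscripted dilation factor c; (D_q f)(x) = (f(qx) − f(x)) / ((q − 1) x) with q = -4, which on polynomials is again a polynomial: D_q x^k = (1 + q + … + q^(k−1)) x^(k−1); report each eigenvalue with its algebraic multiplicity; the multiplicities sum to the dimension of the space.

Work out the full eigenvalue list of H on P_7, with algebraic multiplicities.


λ = -15309 (multiplicity 1), λ = -1215 (multiplicity 1), λ = -81 (multiplicity 1), λ = -3 (multiplicity 1), λ = 2 (multiplicity 1), λ = 20 (multiplicity 1), λ = 326 (multiplicity 1), λ = 4376 (multiplicity 1)

image of 1: 2
image of x: -3x - 2
image of x^2: 20x^2 - 4x + 1
image of x^3: -81x^3 - 6x^2 + 38x + 5
image of x^4: 326x^4 - 8x^3 - 129x^2 - 185x - 35
image of x^5: -1215x^5 - 10x^4 + 860x^3 + 1150x^2 + 900x + 173
image of x^6: 4376x^6 - 12x^5 - 4035x^4 - 8350x^3 - 7950x^2 - 4287x - 755
image of x^7: -15309x^7 - 14x^6 + 19746x^5 + 48875x^4 + 66100x^3 + 48483x^2 + 20110x + 3149
the matrix is upper triangular; its diagonal is (2, -3, 20, -81, 326, -1215, 4376, -15309)
for a triangular matrix the eigenvalues are the diagonal entries, with algebraic multiplicity their repetition count


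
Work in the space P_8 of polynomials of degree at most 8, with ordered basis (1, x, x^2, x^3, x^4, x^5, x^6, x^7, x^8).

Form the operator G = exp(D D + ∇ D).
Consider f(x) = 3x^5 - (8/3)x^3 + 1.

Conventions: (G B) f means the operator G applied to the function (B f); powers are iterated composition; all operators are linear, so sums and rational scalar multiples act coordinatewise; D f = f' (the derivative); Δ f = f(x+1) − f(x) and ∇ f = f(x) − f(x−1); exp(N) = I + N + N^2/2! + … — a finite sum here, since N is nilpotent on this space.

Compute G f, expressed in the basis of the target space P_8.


order-1 term: 120x^3 - 90x^2 + 28x - 7
order-2 term: 720x - 360
the series for exp(D D + ∇ D) f terminates at order 2
exp(D D + ∇ D) f = 3x^5 + (352/3)x^3 - 90x^2 + 748x - 366

the result is g(x) = 3x^5 + (352/3)x^3 - 90x^2 + 748x - 366


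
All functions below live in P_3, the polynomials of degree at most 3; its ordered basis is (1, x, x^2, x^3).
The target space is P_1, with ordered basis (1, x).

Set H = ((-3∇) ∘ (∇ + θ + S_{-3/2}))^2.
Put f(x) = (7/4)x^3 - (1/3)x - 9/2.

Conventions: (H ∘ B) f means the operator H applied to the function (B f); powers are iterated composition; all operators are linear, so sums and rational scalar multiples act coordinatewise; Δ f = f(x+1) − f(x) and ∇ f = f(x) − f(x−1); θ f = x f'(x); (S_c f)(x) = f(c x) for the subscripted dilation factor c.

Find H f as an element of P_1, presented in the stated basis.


g(x) = -(9639/64)x - 2079/128

∇ f = (21/4)x^2 - (21/4)x + 17/12
θ f = (21/4)x^3 - (1/3)x
S_{-3/2} f = -(189/32)x^3 + (1/2)x - 9/2
(∇ + θ + S_{-3/2}) f = -(21/32)x^3 + (21/4)x^2 - (61/12)x - 37/12
∇ (∇ + θ + S_{-3/2}) f = -(63/32)x^2 + (399/32)x - 1055/96
(-3∇) (∇ + θ + S_{-3/2}) f = (189/32)x^2 - (1197/32)x + 1055/32
∇ ((-3∇) ∘ (∇ + θ + S_{-3/2})) f = (189/16)x - 693/16
θ ((-3∇) ∘ (∇ + θ + S_{-3/2})) f = (189/16)x^2 - (1197/32)x
S_{-3/2} ((-3∇) ∘ (∇ + θ + S_{-3/2})) f = (1701/128)x^2 + (3591/64)x + 1055/32
(∇ + θ + S_{-3/2}) ((-3∇) ∘ (∇ + θ + S_{-3/2})) f = (3213/128)x^2 + (1953/64)x - 331/32
∇ (∇ + θ + S_{-3/2}) ((-3∇) ∘ (∇ + θ + S_{-3/2})) f = (3213/64)x + 693/128
(-3∇) (∇ + θ + S_{-3/2}) ((-3∇) ∘ (∇ + θ + S_{-3/2})) f = -(9639/64)x - 2079/128


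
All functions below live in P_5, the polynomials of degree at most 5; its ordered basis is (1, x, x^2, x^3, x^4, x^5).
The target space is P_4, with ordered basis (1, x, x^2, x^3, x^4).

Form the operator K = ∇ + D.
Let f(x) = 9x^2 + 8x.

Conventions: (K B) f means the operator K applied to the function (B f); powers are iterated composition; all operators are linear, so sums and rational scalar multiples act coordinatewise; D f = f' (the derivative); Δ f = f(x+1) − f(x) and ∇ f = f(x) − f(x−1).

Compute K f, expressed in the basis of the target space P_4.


the image equals g(x) = 36x + 7

∇ f = 18x - 1
D f = 18x + 8
(∇ + D) f = 36x + 7


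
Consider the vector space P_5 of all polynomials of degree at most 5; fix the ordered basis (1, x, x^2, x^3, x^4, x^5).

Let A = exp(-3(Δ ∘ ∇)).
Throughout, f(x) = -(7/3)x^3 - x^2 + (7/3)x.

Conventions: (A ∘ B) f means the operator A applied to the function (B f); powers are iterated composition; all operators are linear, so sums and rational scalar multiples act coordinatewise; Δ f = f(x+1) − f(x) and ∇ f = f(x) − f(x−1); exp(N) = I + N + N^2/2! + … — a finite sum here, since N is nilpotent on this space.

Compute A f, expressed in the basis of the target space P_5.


order-1 term: 42x + 6
the series for exp(-3(Δ ∘ ∇)) f terminates at order 1
exp(-3(Δ ∘ ∇)) f = -(7/3)x^3 - x^2 + (133/3)x + 6

the image equals g(x) = -(7/3)x^3 - x^2 + (133/3)x + 6


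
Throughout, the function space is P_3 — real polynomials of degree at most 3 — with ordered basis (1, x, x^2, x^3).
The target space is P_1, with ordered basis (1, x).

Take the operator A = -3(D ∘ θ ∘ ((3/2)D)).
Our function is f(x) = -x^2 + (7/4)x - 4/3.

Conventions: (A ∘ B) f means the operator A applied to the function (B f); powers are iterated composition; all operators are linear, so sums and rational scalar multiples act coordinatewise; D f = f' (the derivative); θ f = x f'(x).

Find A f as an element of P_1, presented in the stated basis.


D f = -2x + 7/4
((3/2)D) f = -3x + 21/8
θ ((3/2)D) f = -3x
D θ ((3/2)D) f = -3
(-3(D ∘ θ ∘ ((3/2)D))) f = 9

the image equals g(x) = 9


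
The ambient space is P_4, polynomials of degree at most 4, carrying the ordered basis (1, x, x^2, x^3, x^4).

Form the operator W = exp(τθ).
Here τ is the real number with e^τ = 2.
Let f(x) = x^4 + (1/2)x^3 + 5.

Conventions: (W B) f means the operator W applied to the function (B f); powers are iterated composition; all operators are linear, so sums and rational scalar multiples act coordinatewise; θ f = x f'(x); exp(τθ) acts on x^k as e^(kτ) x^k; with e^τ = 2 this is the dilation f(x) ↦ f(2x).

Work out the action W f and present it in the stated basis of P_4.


exp(τθ) x^k = e^(kτ) x^k; with e^τ = 2 this sends x^k to 2^k x^k
x^3 ↦ 8 x^3
x^4 ↦ 16 x^4
applying this coordinatewise to f: exp(τθ) f = 16x^4 + 4x^3 + 5

the result is g(x) = 16x^4 + 4x^3 + 5


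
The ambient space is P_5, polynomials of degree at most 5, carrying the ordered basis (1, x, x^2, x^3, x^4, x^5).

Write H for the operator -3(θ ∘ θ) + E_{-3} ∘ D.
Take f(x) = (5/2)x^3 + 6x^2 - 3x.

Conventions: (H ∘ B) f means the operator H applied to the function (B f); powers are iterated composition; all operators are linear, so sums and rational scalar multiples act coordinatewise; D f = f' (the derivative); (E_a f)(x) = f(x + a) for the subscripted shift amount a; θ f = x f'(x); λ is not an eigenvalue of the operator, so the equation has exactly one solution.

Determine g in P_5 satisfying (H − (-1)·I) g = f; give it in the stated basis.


g(x) = -(5/52)x^3 - (327/572)x^2 + (513/286)x - 1503/572

write g with unknown coordinates in the stated basis and equate coefficients in (H − (-1)·I) g = f
solving from the highest basis element down gives g = -(5/52)x^3 - (327/572)x^2 + (513/286)x - 1503/572
check: H g = (135/52)x^3 + (3759/572)x^2 - (1371/286)x + 1503/572
so H g − (-1)·g = (5/2)x^3 + 6x^2 - 3x = f ✓


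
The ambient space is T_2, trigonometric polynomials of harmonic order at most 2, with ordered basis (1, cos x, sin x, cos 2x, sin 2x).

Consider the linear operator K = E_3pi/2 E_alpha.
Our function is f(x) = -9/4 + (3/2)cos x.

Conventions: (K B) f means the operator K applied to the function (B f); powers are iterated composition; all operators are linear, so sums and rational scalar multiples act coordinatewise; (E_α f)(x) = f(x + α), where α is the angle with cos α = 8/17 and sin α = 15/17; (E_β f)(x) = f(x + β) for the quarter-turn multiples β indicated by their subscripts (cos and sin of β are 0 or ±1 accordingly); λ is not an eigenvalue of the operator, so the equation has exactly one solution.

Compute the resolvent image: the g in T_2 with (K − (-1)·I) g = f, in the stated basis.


g(x) = -9/8 + (3/4)cos x - (3/16)sin x

write g with unknown coordinates in the stated basis and equate coefficients in (K − (-1)·I) g = f
solving from the highest basis element down gives g = -9/8 + (3/4)cos x - (3/16)sin x
check: K g = -9/8 + (3/4)cos x + (3/16)sin x
so K g − (-1)·g = -9/4 + (3/2)cos x = f ✓


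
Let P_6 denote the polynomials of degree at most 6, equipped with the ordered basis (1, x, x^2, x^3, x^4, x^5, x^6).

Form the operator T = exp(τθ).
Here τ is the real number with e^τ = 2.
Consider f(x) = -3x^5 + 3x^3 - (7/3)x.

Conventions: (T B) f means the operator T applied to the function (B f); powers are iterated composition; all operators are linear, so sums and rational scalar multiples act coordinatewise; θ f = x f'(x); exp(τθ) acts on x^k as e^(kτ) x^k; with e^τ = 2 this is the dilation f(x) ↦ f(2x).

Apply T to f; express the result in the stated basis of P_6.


exp(τθ) x^k = e^(kτ) x^k; with e^τ = 2 this sends x^k to 2^k x^k
x ↦ 2 x
x^3 ↦ 8 x^3
x^5 ↦ 32 x^5
applying this coordinatewise to f: exp(τθ) f = -96x^5 + 24x^3 - (14/3)x

the result is g(x) = -96x^5 + 24x^3 - (14/3)x


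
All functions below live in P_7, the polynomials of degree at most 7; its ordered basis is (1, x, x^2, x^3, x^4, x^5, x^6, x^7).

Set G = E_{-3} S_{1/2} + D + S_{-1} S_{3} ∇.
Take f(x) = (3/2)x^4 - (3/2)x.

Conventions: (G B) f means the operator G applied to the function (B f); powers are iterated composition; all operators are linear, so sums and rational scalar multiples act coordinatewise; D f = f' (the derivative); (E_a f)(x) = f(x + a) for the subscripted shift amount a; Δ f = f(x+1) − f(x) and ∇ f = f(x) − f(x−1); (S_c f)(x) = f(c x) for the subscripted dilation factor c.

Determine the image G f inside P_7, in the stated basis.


the result is g(x) = (3/32)x^4 - (1257/8)x^3 - (1215/16)x^2 - (231/8)x + 171/32

S_{1/2} f = (3/32)x^4 - (3/4)x
E_{-3} S_{1/2} f = (3/32)x^4 - (9/8)x^3 + (81/16)x^2 - (87/8)x + 315/32
D f = 6x^3 - 3/2
∇ f = 6x^3 - 9x^2 + 6x - 3
S_{3} ∇ f = 162x^3 - 81x^2 + 18x - 3
S_{-1} S_{3} ∇ f = -162x^3 - 81x^2 - 18x - 3
(E_{-3} S_{1/2} + D + S_{-1} S_{3} ∇) f = (3/32)x^4 - (1257/8)x^3 - (1215/16)x^2 - (231/8)x + 171/32


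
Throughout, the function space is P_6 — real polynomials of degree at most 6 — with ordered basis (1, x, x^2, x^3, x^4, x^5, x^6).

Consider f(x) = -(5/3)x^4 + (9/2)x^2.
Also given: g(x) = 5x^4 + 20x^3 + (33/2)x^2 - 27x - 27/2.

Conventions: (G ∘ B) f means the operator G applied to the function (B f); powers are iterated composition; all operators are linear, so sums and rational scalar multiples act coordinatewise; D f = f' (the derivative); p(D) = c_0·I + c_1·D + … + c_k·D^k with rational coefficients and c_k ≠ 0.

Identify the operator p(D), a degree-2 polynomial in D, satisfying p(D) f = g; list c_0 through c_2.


c_0 = -3, c_1 = -3, c_2 = -3/2

D^0 f = -(5/3)x^4 + (9/2)x^2
D^1 f = -(20/3)x^3 + 9x
D^2 f = -20x^2 + 9
matching coefficients of g against c_0 f + c_1 Df + … from the top degree down determines the c_i
solution: c_0 = -3, c_1 = -3, c_2 = -3/2


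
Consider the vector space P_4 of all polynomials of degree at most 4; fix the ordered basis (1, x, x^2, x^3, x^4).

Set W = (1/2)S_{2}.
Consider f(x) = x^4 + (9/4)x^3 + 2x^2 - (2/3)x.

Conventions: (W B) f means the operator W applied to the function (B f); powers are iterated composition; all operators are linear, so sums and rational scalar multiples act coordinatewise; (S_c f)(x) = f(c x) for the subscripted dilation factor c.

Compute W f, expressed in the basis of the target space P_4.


S_{2} f = 16x^4 + 18x^3 + 8x^2 - (4/3)x
((1/2)S_{2}) f = 8x^4 + 9x^3 + 4x^2 - (2/3)x

g(x) = 8x^4 + 9x^3 + 4x^2 - (2/3)x


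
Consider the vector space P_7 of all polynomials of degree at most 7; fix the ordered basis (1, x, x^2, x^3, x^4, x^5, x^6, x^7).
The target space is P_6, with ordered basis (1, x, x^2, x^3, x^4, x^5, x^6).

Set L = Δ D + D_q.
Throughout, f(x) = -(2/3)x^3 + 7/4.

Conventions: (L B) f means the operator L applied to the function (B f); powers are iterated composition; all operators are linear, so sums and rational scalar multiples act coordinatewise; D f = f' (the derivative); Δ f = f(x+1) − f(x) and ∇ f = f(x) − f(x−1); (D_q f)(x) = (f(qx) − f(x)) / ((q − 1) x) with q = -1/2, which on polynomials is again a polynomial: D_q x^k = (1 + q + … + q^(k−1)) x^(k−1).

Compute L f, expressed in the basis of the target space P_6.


the result is g(x) = -(1/2)x^2 - 4x - 2

D f = -2x^2
Δ D f = -4x - 2
D_q f = -(1/2)x^2
(Δ D + D_q) f = -(1/2)x^2 - 4x - 2


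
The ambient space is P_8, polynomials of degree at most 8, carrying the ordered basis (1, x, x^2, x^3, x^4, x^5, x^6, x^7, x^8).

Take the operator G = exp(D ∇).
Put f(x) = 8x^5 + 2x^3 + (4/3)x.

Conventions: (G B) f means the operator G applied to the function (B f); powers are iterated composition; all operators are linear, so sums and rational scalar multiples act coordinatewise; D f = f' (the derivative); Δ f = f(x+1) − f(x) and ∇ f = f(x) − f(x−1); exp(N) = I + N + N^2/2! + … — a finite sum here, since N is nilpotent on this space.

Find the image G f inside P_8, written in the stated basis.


order-1 term: 160x^3 - 240x^2 + 172x - 46
order-2 term: 480x - 480
the series for exp(D ∇) f terminates at order 2
exp(D ∇) f = 8x^5 + 162x^3 - 240x^2 + (1960/3)x - 526

g(x) = 8x^5 + 162x^3 - 240x^2 + (1960/3)x - 526


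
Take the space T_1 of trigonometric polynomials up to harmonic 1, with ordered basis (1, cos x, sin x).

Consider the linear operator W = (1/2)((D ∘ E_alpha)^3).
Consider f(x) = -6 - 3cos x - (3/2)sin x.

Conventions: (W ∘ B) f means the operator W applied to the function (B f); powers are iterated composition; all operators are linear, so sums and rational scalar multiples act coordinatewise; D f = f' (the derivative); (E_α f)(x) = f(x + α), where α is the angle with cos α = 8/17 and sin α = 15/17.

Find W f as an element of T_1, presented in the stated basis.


E_alpha f = -6 - (93/34)cos x + (33/17)sin x
D E_alpha f = (33/17)cos x + (93/34)sin x
E_alpha (D ∘ E_alpha) f = (1923/578)cos x - (123/289)sin x
D E_alpha (D ∘ E_alpha) f = -(123/289)cos x - (1923/578)sin x
E_alpha (D ∘ E_alpha) (D ∘ E_alpha) f = -(30813/9826)cos x - (5847/4913)sin x
D E_alpha (D ∘ E_alpha) (D ∘ E_alpha) f = -(5847/4913)cos x + (30813/9826)sin x
((1/2)((D ∘ E_alpha)^3)) f = -(5847/9826)cos x + (30813/19652)sin x

the result is g(x) = -(5847/9826)cos x + (30813/19652)sin x


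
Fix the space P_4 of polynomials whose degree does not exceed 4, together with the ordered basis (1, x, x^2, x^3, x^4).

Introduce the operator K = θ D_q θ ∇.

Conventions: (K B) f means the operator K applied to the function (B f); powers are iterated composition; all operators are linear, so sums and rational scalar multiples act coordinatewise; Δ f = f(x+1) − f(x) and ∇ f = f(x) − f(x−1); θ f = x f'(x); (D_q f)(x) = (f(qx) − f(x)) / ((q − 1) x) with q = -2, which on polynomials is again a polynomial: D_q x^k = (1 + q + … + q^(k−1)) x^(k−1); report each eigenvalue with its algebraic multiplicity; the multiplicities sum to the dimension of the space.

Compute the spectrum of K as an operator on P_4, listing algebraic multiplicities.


image of 1: 0
image of x: 0
image of x^2: 0
image of x^3: -6x
image of x^4: 72x^2 + 12x
the matrix is upper triangular; its diagonal is (0, 0, 0, 0, 0)
for a triangular matrix the eigenvalues are the diagonal entries, with algebraic multiplicity their repetition count

λ = 0 (multiplicity 5)


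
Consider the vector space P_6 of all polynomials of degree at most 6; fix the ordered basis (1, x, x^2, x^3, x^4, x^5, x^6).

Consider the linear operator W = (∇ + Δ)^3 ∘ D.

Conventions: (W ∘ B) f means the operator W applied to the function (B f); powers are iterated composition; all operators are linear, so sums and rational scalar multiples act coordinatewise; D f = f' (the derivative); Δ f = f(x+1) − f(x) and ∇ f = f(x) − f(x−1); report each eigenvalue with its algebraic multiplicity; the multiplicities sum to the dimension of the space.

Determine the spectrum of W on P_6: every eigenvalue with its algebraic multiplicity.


image of 1: 0
image of x: 0
image of x^2: 0
image of x^3: 0
image of x^4: 192
image of x^5: 960x
image of x^6: 2880x^2 + 2880
the matrix is upper triangular; its diagonal is (0, 0, 0, 0, 0, 0, 0)
for a triangular matrix the eigenvalues are the diagonal entries, with algebraic multiplicity their repetition count

λ = 0 (multiplicity 7)


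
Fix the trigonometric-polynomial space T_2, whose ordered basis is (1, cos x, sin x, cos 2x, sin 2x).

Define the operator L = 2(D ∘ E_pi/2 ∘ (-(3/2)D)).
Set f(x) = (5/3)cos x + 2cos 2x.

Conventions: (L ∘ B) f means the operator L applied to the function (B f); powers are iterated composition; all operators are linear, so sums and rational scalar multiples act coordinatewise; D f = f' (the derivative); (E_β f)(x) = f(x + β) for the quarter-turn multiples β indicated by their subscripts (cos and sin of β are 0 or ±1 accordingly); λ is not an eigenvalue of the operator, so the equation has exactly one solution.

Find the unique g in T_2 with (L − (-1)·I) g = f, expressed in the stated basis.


the result is g(x) = (1/6)cos x + (1/2)sin x - (2/11)cos 2x

write g with unknown coordinates in the stated basis and equate coefficients in (L − (-1)·I) g = f
solving from the highest basis element down gives g = (1/6)cos x + (1/2)sin x - (2/11)cos 2x
check: L g = (3/2)cos x - (1/2)sin x + (24/11)cos 2x
so L g − (-1)·g = (5/3)cos x + 2cos 2x = f ✓


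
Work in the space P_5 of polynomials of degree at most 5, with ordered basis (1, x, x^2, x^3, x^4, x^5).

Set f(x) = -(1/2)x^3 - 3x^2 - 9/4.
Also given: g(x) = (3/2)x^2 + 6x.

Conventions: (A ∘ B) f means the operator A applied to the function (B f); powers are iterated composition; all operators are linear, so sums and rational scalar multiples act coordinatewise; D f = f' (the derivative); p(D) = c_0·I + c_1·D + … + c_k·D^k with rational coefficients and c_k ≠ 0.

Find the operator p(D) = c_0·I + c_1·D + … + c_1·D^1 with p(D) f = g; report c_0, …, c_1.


D^0 f = -(1/2)x^3 - 3x^2 - 9/4
D^1 f = -(3/2)x^2 - 6x
matching coefficients of g against c_0 f + c_1 Df + … from the top degree down determines the c_i
solution: c_0 = 0, c_1 = -1

p(D) = -D, i.e. c_0 = 0, c_1 = -1
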